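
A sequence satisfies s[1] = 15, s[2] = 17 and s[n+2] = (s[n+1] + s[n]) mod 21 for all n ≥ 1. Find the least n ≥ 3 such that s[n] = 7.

Listing terms: s[1] = 15; s[2] = 17; s[3] = 11; s[4] = 7; s[5] = 18; s[6] = 4; s[7] = 1; s[8] = 5; s[9] = 6; s[10] = 11; s[11] = 17; s[12] = 7; s[13] = 3; s[14] = 10; s[15] = 13; s[16] = 2; s[17] = 15; s[18] = 17.
Since (s[17], s[18]) = (s[1], s[2]) = (15, 17) (two consecutive terms determine the rest), the sequence is periodic with period 16.
The value 7 first appears (with n ≥ 3) at s[4].

4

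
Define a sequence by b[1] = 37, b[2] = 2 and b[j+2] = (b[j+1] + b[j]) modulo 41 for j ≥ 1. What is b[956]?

1

We have b[1] = 37, b[2] = 2, b[3] = 39, b[4] = 0, b[5] = 39, b[6] = 39, b[7] = 37, b[8] = 35, b[9] = 31, b[10] = 25, b[11] = 15, b[12] = 40, b[13] = 14, b[14] = 13, b[15] = 27, b[16] = 40, b[17] = 26, b[18] = 25, b[19] = 10, b[20] = 35, b[21] = 4, b[22] = 39, b[23] = 2, b[24] = 0, b[25] = 2, b[26] = 2, b[27] = 4, b[28] = 6, b[29] = 10, b[30] = 16, b[31] = 26, b[32] = 1, b[33] = 27, b[34] = 28, b[35] = 14, b[36] = 1, b[37] = 15, b[38] = 16, b[39] = 31, b[40] = 6, b[41] = 37, b[42] = 2.
The sequence repeats with period 40.
So b[956] = b[1 + ((956-1) mod 40)] = b[36] = 1.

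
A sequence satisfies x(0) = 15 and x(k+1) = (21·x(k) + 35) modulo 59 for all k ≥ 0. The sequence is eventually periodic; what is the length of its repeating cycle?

29

We have x(0) = 15,  x(1) = 55,  x(2) = 10,  x(3) = 9,  x(4) = 47,  x(5) = 19,  x(6) = 21,  x(7) = 4,  x(8) = 1,  x(9) = 56,  x(10) = 31,  x(11) = 37,  x(12) = 45,  x(13) = 36,  x(14) = 24,  x(15) = 8,  x(16) = 26,  x(17) = 50,  x(18) = 23,  x(19) = 46,  x(20) = 57,  x(21) = 52,  x(22) = 6,  x(23) = 43,  x(24) = 53,  x(25) = 27,  x(26) = 12,  x(27) = 51,  x(28) = 44,  x(29) = 15.
Since x(29) = x(0) = 15, the sequence is periodic with period 29.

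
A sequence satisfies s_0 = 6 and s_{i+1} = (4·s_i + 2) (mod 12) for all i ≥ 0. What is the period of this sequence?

s_0 = 6, s_1 = 2, s_2 = 10, s_3 = 6.
Since s_3 = s_0 = 6, the sequence is periodic with period 3.

3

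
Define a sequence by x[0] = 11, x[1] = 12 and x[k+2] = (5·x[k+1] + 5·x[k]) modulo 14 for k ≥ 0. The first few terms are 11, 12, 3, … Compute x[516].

x[0] = 11, x[1] = 12, x[2] = 3, x[3] = 5, x[4] = 12, x[5] = 1, x[6] = 9, x[7] = 8, x[8] = 1, x[9] = 3, x[10] = 6, x[11] = 3, x[12] = 3, x[13] = 2, x[14] = 11, x[15] = 9, x[16] = 2, x[17] = 13, x[18] = 5, x[19] = 6, x[20] = 13, x[21] = 11, x[22] = 8, x[23] = 11, x[24] = 11, x[25] = 12.
The sequence repeats with period 24.
(516 - 0) mod 24 = 12, so x[516] = x[12] = 3.

3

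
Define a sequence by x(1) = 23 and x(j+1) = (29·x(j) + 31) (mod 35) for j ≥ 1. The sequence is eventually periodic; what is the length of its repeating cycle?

We have x(1) = 23, x(2) = 33, x(3) = 8, x(4) = 18, x(5) = 28, x(6) = 3, x(7) = 13, x(8) = 23.
Since x(8) = x(1) = 23, the sequence is periodic with period 7.

7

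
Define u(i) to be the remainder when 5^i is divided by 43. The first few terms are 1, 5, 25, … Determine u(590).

u(0) = 1; u(1) = 5; u(2) = 25; u(3) = 39; u(4) = 23; u(5) = 29; u(6) = 16; u(7) = 37; u(8) = 13; u(9) = 22; u(10) = 24; u(11) = 34; u(12) = 41; u(13) = 33; u(14) = 36; u(15) = 8; u(16) = 40; u(17) = 28; u(18) = 11; u(19) = 12; u(20) = 17; u(21) = 42; u(22) = 38; u(23) = 18; u(24) = 4; u(25) = 20; u(26) = 14; u(27) = 27; u(28) = 6; u(29) = 30; u(30) = 21; u(31) = 19; u(32) = 9; u(33) = 2; u(34) = 10; u(35) = 7; u(36) = 35; u(37) = 3; u(38) = 15; u(39) = 32; u(40) = 31; u(41) = 26; u(42) = 1.
The sequence repeats with period 42.
(590 - 0) mod 42 = 2, so u(590) = u(2) = 25.

25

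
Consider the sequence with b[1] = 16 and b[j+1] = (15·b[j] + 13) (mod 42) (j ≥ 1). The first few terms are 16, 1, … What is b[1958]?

b[1] = 16,  b[2] = 1,  b[3] = 28,  b[4] = 13,  b[5] = 40,  b[6] = 25,  b[7] = 10,  b[8] = 37,  b[9] = 22,  b[10] = 7,  b[11] = 34,  b[12] = 19,  b[13] = 4,  b[14] = 31,  b[15] = 16.
The sequence repeats with period 14.
So b[1958] = b[1 + ((1958-1) mod 14)] = b[12] = 19.

19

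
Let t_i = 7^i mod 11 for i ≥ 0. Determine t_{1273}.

Listing terms: t_0 = 1, t_1 = 7, t_2 = 5, t_3 = 2, t_4 = 3, t_5 = 10, t_6 = 4, t_7 = 6, t_8 = 9, t_9 = 8, t_{10} = 1.
The sequence repeats with period 10.
(1273 - 0) mod 10 = 3, so t_{1273} = t_3 = 2.

2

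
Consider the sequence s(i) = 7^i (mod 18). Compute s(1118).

We have s(0) = 1; s(1) = 7; s(2) = 13; s(3) = 1.
Since s(3) = s(0) = 1, the sequence is periodic with period 3.
(1118 - 0) mod 3 = 2, so s(1118) = s(2) = 13.

13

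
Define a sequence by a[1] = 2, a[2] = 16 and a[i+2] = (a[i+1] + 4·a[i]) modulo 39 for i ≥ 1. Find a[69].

28

Listing terms: a[1] = 2; a[2] = 16; a[3] = 24; a[4] = 10; a[5] = 28; a[6] = 29; a[7] = 24; a[8] = 23; a[9] = 2; a[10] = 16.
Since (a[9], a[10]) = (a[1], a[2]) = (2, 16) (two consecutive terms determine the rest), the sequence is periodic with period 8.
So a[69] = a[1 + ((69-1) mod 8)] = a[5] = 28.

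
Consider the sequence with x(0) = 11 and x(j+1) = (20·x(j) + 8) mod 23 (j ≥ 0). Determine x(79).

Listing terms: x(0) = 11; x(1) = 21; x(2) = 14; x(3) = 12; x(4) = 18; x(5) = 0; x(6) = 8; x(7) = 7; x(8) = 10; x(9) = 1; x(10) = 5; x(11) = 16; x(12) = 6; x(13) = 13; x(14) = 15; x(15) = 9; x(16) = 4; x(17) = 19; x(18) = 20; x(19) = 17; x(20) = 3; x(21) = 22; x(22) = 11.
Since x(22) = x(0) = 11, the sequence is periodic with period 22.
So x(79) = x(0 + ((79-0) mod 22)) = x(13) = 13.

13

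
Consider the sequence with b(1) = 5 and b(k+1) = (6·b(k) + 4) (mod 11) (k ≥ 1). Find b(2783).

b(1) = 5,  b(2) = 1,  b(3) = 10,  b(4) = 9,  b(5) = 3,  b(6) = 0,  b(7) = 4,  b(8) = 6,  b(9) = 7,  b(10) = 2,  b(11) = 5.
The sequence repeats with period 10.
(2783 - 1) mod 10 = 2, so b(2783) = b(3) = 10.

10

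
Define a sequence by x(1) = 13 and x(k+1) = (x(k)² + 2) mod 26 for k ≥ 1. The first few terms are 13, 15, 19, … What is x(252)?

We have x(1) = 13,  x(2) = 15,  x(3) = 19,  x(4) = 25,  x(5) = 3,  x(6) = 11,  x(7) = 19.
Since x(7) = x(3) = 19, the sequence is eventually periodic: after a pre-period of length 2 it cycles with period 4.
For k ≥ 3, x(k) depends only on (k - 3) mod 4. (252 - 3) mod 4 = 1, so x(252) = x(4) = 25.

25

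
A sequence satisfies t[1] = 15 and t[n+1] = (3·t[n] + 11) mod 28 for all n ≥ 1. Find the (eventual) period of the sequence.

Computing terms: t[1] = 15, t[2] = 0, t[3] = 11, t[4] = 16, t[5] = 3, t[6] = 20, t[7] = 15.
Since t[7] = t[1] = 15, the sequence is periodic with period 6.

6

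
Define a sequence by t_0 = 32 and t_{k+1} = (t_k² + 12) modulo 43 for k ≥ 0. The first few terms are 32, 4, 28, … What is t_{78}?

t_0 = 32; t_1 = 4; t_2 = 28; t_3 = 22; t_4 = 23; t_5 = 25; t_6 = 35; t_7 = 33; t_8 = 26; t_9 = 0; t_{10} = 12; t_{11} = 27; t_{12} = 10; t_{13} = 26.
Since t_{13} = t_8 = 26, the sequence is eventually periodic: after a pre-period of length 8 it cycles with period 5.
For k ≥ 8, t_k depends only on (k - 8) mod 5. (78 - 8) mod 5 = 0, so t_{78} = t_8 = 26.

26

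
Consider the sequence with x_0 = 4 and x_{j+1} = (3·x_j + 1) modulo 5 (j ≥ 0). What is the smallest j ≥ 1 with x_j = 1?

3

Listing terms: x_0 = 4,  x_1 = 3,  x_2 = 0,  x_3 = 1,  x_4 = 4.
Since x_4 = x_0 = 4, the sequence is periodic with period 4.
The value 1 first appears (with j ≥ 1) at x_3.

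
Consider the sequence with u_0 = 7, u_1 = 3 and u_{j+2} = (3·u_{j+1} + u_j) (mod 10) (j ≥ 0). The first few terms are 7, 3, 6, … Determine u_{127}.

7

Listing terms: u_0 = 7; u_1 = 3; u_2 = 6; u_3 = 1; u_4 = 9; u_5 = 8; u_6 = 3; u_7 = 7; u_8 = 4; u_9 = 9; u_{10} = 1; u_{11} = 2; u_{12} = 7; u_{13} = 3.
Since (u_{12}, u_{13}) = (u_0, u_1) = (7, 3) (two consecutive terms determine the rest), the sequence is periodic with period 12.
(127 - 0) mod 12 = 7, so u_{127} = u_7 = 7.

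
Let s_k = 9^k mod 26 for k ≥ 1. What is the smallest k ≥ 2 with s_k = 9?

Listing terms: s_1 = 9, s_2 = 3, s_3 = 1, s_4 = 9.
The sequence repeats with period 3.
The value 9 next appears (with k ≥ 2) at s_4.

4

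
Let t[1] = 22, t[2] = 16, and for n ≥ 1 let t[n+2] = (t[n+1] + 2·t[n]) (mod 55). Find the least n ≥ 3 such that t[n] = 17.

We have t[1] = 22, t[2] = 16, t[3] = 5, t[4] = 37, t[5] = 47, t[6] = 11, t[7] = 50, t[8] = 17, t[9] = 7, t[10] = 41, t[11] = 0, t[12] = 27, t[13] = 27, t[14] = 26, t[15] = 25, t[16] = 22, t[17] = 17, t[18] = 6, t[19] = 40, t[20] = 52, t[21] = 22, t[22] = 16.
The sequence repeats with period 20.
The value 17 first appears (with n ≥ 3) at t[8].

8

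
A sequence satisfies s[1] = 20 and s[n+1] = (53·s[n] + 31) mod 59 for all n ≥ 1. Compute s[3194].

Listing terms: s[1] = 20, s[2] = 29, s[3] = 34, s[4] = 4, s[5] = 7, s[6] = 48, s[7] = 38, s[8] = 39, s[9] = 33, s[10] = 10, s[11] = 30, s[12] = 28, s[13] = 40, s[14] = 27, s[15] = 46, s[16] = 50, s[17] = 26, s[18] = 52, s[19] = 14, s[20] = 6, s[21] = 54, s[22] = 2, s[23] = 19, s[24] = 35, s[25] = 57, s[26] = 43, s[27] = 9, s[28] = 36, s[29] = 51, s[30] = 20.
Since s[30] = s[1] = 20, the sequence is periodic with period 29.
(3194 - 1) mod 29 = 3, so s[3194] = s[4] = 4.

4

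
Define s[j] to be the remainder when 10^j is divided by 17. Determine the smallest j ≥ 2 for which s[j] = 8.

14

s[1] = 10,  s[2] = 15,  s[3] = 14,  s[4] = 4,  s[5] = 6,  s[6] = 9,  s[7] = 5,  s[8] = 16,  s[9] = 7,  s[10] = 2,  s[11] = 3,  s[12] = 13,  s[13] = 11,  s[14] = 8,  s[15] = 12,  s[16] = 1,  s[17] = 10.
The sequence repeats with period 16.
The value 8 first appears (with j ≥ 2) at s[14].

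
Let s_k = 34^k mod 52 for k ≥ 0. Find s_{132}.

Listing terms: s_0 = 1,  s_1 = 34,  s_2 = 12,  s_3 = 44,  s_4 = 40,  s_5 = 8,  s_6 = 12.
Since s_6 = s_2 = 12, the sequence is eventually periodic: after a pre-period of length 2 it cycles with period 4.
For k ≥ 2, s_k depends only on (k - 2) mod 4. (132 - 2) mod 4 = 2, so s_{132} = s_4 = 40.

40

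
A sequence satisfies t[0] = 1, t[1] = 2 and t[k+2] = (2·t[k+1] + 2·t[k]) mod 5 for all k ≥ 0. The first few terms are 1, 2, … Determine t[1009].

We have t[0] = 1,  t[1] = 2,  t[2] = 1,  t[3] = 1,  t[4] = 4,  t[5] = 0,  t[6] = 3,  t[7] = 1,  t[8] = 3,  t[9] = 3,  t[10] = 2,  t[11] = 0,  t[12] = 4,  t[13] = 3,  t[14] = 4,  t[15] = 4,  t[16] = 1,  t[17] = 0,  t[18] = 2,  t[19] = 4,  t[20] = 2,  t[21] = 2,  t[22] = 3,  t[23] = 0,  t[24] = 1,  t[25] = 2.
Since (t[24], t[25]) = (t[0], t[1]) = (1, 2) (two consecutive terms determine the rest), the sequence is periodic with period 24.
(1009 - 0) mod 24 = 1, so t[1009] = t[1] = 2.

2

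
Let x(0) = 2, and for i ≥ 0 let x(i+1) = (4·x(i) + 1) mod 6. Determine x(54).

Listing terms: x(0) = 2,  x(1) = 3,  x(2) = 1,  x(3) = 5,  x(4) = 3.
Since x(4) = x(1) = 3, the sequence is eventually periodic: after a pre-period of length 1 it cycles with period 3.
For i ≥ 1, x(i) depends only on (i - 1) mod 3. (54 - 1) mod 3 = 2, so x(54) = x(3) = 5.

5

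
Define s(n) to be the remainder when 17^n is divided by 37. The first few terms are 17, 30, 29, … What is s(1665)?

s(1) = 17; s(2) = 30; s(3) = 29; s(4) = 12; s(5) = 19; s(6) = 27; s(7) = 15; s(8) = 33; s(9) = 6; s(10) = 28; s(11) = 32; s(12) = 26; s(13) = 35; s(14) = 3; s(15) = 14; s(16) = 16; s(17) = 13; s(18) = 36; s(19) = 20; s(20) = 7; s(21) = 8; s(22) = 25; s(23) = 18; s(24) = 10; s(25) = 22; s(26) = 4; s(27) = 31; s(28) = 9; s(29) = 5; s(30) = 11; s(31) = 2; s(32) = 34; s(33) = 23; s(34) = 21; s(35) = 24; s(36) = 1; s(37) = 17.
Since s(37) = s(1) = 17, the sequence is periodic with period 36.
(1665 - 1) mod 36 = 8, so s(1665) = s(9) = 6.

6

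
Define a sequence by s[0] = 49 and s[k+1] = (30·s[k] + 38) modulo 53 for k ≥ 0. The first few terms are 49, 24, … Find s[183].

Listing terms: s[0] = 49; s[1] = 24; s[2] = 16; s[3] = 41; s[4] = 49.
Since s[4] = s[0] = 49, the sequence is periodic with period 4.
(183 - 0) mod 4 = 3, so s[183] = s[3] = 41.

41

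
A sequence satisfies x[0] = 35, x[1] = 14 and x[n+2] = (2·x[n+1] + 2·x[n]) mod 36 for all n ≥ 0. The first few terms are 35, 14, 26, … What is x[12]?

x[0] = 35; x[1] = 14; x[2] = 26; x[3] = 8; x[4] = 32; x[5] = 8; x[6] = 8; x[7] = 32.
Since (x[6], x[7]) = (x[3], x[4]) = (8, 32) (two consecutive terms determine the rest), the sequence is eventually periodic: after a pre-period of length 3 it cycles with period 3.
For n ≥ 3, x[n] depends only on (n - 3) mod 3. (12 - 3) mod 3 = 0, so x[12] = x[3] = 8.

8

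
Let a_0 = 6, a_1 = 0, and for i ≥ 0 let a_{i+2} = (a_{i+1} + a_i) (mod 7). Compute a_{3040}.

Computing terms: a_0 = 6,  a_1 = 0,  a_2 = 6,  a_3 = 6,  a_4 = 5,  a_5 = 4,  a_6 = 2,  a_7 = 6,  a_8 = 1,  a_9 = 0,  a_{10} = 1,  a_{11} = 1,  a_{12} = 2,  a_{13} = 3,  a_{14} = 5,  a_{15} = 1,  a_{16} = 6,  a_{17} = 0.
The sequence repeats with period 16.
(3040 - 0) mod 16 = 0, so a_{3040} = a_0 = 6.

6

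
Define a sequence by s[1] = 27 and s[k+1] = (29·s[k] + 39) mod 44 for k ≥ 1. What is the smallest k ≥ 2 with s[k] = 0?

4

Listing terms: s[1] = 27,  s[2] = 30,  s[3] = 29,  s[4] = 0,  s[5] = 39,  s[6] = 26,  s[7] = 1,  s[8] = 24,  s[9] = 31,  s[10] = 14,  s[11] = 5,  s[12] = 8,  s[13] = 7,  s[14] = 22,  s[15] = 17,  s[16] = 4,  s[17] = 23,  s[18] = 2,  s[19] = 9,  s[20] = 36,  s[21] = 27.
The sequence repeats with period 20.
The value 0 first appears (with k ≥ 2) at s[4].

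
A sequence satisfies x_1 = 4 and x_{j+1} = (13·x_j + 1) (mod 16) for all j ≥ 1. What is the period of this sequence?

16

Listing terms: x_1 = 4, x_2 = 5, x_3 = 2, x_4 = 11, x_5 = 0, x_6 = 1, x_7 = 14, x_8 = 7, x_9 = 12, x_{10} = 13, x_{11} = 10, x_{12} = 3, x_{13} = 8, x_{14} = 9, x_{15} = 6, x_{16} = 15, x_{17} = 4.
Since x_{17} = x_1 = 4, the sequence is periodic with period 16.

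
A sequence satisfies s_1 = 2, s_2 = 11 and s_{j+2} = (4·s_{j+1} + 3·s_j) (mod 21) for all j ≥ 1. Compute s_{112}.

2

We have s_1 = 2; s_2 = 11; s_3 = 8; s_4 = 2; s_5 = 11.
The sequence repeats with period 3.
So s_{112} = s_{1 + ((112-1) mod 3)} = s_1 = 2.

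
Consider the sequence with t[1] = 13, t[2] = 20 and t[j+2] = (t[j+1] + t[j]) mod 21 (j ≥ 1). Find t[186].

8

Listing terms: t[1] = 13; t[2] = 20; t[3] = 12; t[4] = 11; t[5] = 2; t[6] = 13; t[7] = 15; t[8] = 7; t[9] = 1; t[10] = 8; t[11] = 9; t[12] = 17; t[13] = 5; t[14] = 1; t[15] = 6; t[16] = 7; t[17] = 13; t[18] = 20.
Since (t[17], t[18]) = (t[1], t[2]) = (13, 20) (two consecutive terms determine the rest), the sequence is periodic with period 16.
(186 - 1) mod 16 = 9, so t[186] = t[10] = 8.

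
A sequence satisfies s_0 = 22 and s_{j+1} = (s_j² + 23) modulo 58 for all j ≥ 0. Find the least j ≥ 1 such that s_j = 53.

5

Computing terms: s_0 = 22; s_1 = 43; s_2 = 16; s_3 = 47; s_4 = 28; s_5 = 53; s_6 = 48; s_7 = 7; s_8 = 14; s_9 = 45; s_{10} = 18; s_{11} = 57; s_{12} = 24; s_{13} = 19; s_{14} = 36; s_{15} = 43.
Since s_{15} = s_1 = 43, the sequence is eventually periodic: after a pre-period of length 1 it cycles with period 14.
The value 53 first appears (with j ≥ 1) at s_5.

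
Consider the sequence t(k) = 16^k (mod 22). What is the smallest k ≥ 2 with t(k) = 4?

3

Computing terms: t(1) = 16; t(2) = 14; t(3) = 4; t(4) = 20; t(5) = 12; t(6) = 16.
The sequence repeats with period 5.
The value 4 first appears (with k ≥ 2) at t(3).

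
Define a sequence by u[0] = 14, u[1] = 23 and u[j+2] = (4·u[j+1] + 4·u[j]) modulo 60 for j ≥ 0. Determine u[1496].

8

u[0] = 14,  u[1] = 23,  u[2] = 28,  u[3] = 24,  u[4] = 28,  u[5] = 28,  u[6] = 44,  u[7] = 48,  u[8] = 8,  u[9] = 44,  u[10] = 28,  u[11] = 48,  u[12] = 4,  u[13] = 28,  u[14] = 8,  u[15] = 24,  u[16] = 8,  u[17] = 8,  u[18] = 4,  u[19] = 48,  u[20] = 28,  u[21] = 4,  u[22] = 8,  u[23] = 48,  u[24] = 44,  u[25] = 8,  u[26] = 28,  u[27] = 24.
Since (u[26], u[27]) = (u[2], u[3]) = (28, 24) (two consecutive terms determine the rest), the sequence is eventually periodic: after a pre-period of length 2 it cycles with period 24.
For j ≥ 2, u[j] depends only on (j - 2) mod 24. (1496 - 2) mod 24 = 6, so u[1496] = u[8] = 8.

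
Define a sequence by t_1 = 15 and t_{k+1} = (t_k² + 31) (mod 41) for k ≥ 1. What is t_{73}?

Computing terms: t_1 = 15; t_2 = 10; t_3 = 8; t_4 = 13; t_5 = 36; t_6 = 15.
The sequence repeats with period 5.
(73 - 1) mod 5 = 2, so t_{73} = t_3 = 8.

8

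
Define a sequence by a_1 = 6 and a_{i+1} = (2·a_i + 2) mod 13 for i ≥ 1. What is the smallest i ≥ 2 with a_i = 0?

11

Computing terms: a_1 = 6,  a_2 = 1,  a_3 = 4,  a_4 = 10,  a_5 = 9,  a_6 = 7,  a_7 = 3,  a_8 = 8,  a_9 = 5,  a_{10} = 12,  a_{11} = 0,  a_{12} = 2,  a_{13} = 6.
Since a_{13} = a_1 = 6, the sequence is periodic with period 12.
The value 0 first appears (with i ≥ 2) at a_{11}.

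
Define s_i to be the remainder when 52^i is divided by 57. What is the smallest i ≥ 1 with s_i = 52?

s_0 = 1; s_1 = 52; s_2 = 25; s_3 = 46; s_4 = 55; s_5 = 10; s_6 = 7; s_7 = 22; s_8 = 4; s_9 = 37; s_{10} = 43; s_{11} = 13; s_{12} = 49; s_{13} = 40; s_{14} = 28; s_{15} = 31; s_{16} = 16; s_{17} = 34; s_{18} = 1.
Since s_{18} = s_0 = 1, the sequence is periodic with period 18.
The value 52 first appears (with i ≥ 1) at s_1.

1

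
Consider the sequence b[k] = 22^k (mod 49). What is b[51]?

Listing terms: b[0] = 1, b[1] = 22, b[2] = 43, b[3] = 15, b[4] = 36, b[5] = 8, b[6] = 29, b[7] = 1.
The sequence repeats with period 7.
So b[51] = b[0 + ((51-0) mod 7)] = b[2] = 43.

43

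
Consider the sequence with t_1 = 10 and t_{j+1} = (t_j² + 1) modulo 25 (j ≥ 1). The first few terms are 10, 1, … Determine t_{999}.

t_1 = 10,  t_2 = 1,  t_3 = 2,  t_4 = 5,  t_5 = 1.
Since t_5 = t_2 = 1, the sequence is eventually periodic: after a pre-period of length 1 it cycles with period 3.
For j ≥ 2, t_j depends only on (j - 2) mod 3. (999 - 2) mod 3 = 1, so t_{999} = t_3 = 2.

2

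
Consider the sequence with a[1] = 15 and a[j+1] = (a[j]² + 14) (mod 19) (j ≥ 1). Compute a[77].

We have a[1] = 15,  a[2] = 11,  a[3] = 2,  a[4] = 18,  a[5] = 15.
Since a[5] = a[1] = 15, the sequence is periodic with period 4.
So a[77] = a[1 + ((77-1) mod 4)] = a[1] = 15.

15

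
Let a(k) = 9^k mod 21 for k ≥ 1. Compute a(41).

Computing terms: a(1) = 9; a(2) = 18; a(3) = 15; a(4) = 9.
Since a(4) = a(1) = 9, the sequence is periodic with period 3.
(41 - 1) mod 3 = 1, so a(41) = a(2) = 18.

18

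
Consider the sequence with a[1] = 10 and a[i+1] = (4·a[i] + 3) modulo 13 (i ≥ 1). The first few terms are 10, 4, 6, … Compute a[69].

6

a[1] = 10,  a[2] = 4,  a[3] = 6,  a[4] = 1,  a[5] = 7,  a[6] = 5,  a[7] = 10.
Since a[7] = a[1] = 10, the sequence is periodic with period 6.
(69 - 1) mod 6 = 2, so a[69] = a[3] = 6.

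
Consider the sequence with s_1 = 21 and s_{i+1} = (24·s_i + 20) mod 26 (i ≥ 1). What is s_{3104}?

We have s_1 = 21, s_2 = 4, s_3 = 12, s_4 = 22, s_5 = 2, s_6 = 16, s_7 = 14, s_8 = 18, s_9 = 10, s_{10} = 0, s_{11} = 20, s_{12} = 6, s_{13} = 8, s_{14} = 4.
Since s_{14} = s_2 = 4, the sequence is eventually periodic: after a pre-period of length 1 it cycles with period 12.
For i ≥ 2, s_i depends only on (i - 2) mod 12. (3104 - 2) mod 12 = 6, so s_{3104} = s_8 = 18.

18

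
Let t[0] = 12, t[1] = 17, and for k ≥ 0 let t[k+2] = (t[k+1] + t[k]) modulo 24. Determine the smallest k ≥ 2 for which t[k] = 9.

Listing terms: t[0] = 12, t[1] = 17, t[2] = 5, t[3] = 22, t[4] = 3, t[5] = 1, t[6] = 4, t[7] = 5, t[8] = 9, t[9] = 14, t[10] = 23, t[11] = 13, t[12] = 12, t[13] = 1, t[14] = 13, t[15] = 14, t[16] = 3, t[17] = 17, t[18] = 20, t[19] = 13, t[20] = 9, t[21] = 22, t[22] = 7, t[23] = 5, t[24] = 12, t[25] = 17.
The sequence repeats with period 24.
The value 9 first appears (with k ≥ 2) at t[8].

8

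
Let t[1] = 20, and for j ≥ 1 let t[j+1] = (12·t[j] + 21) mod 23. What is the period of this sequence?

11

t[1] = 20,  t[2] = 8,  t[3] = 2,  t[4] = 22,  t[5] = 9,  t[6] = 14,  t[7] = 5,  t[8] = 12,  t[9] = 4,  t[10] = 0,  t[11] = 21,  t[12] = 20.
The sequence repeats with period 11.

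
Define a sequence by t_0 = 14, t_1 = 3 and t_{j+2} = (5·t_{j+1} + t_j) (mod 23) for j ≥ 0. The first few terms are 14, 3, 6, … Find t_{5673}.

We have t_0 = 14; t_1 = 3; t_2 = 6; t_3 = 10; t_4 = 10; t_5 = 14; t_6 = 11; t_7 = 0; t_8 = 11; t_9 = 9; t_{10} = 10; t_{11} = 13; t_{12} = 6; t_{13} = 20; t_{14} = 14; t_{15} = 21; t_{16} = 4; t_{17} = 18; t_{18} = 2; t_{19} = 5; t_{20} = 4; t_{21} = 2; t_{22} = 14; t_{23} = 3.
The sequence repeats with period 22.
(5673 - 0) mod 22 = 19, so t_{5673} = t_{19} = 5.

5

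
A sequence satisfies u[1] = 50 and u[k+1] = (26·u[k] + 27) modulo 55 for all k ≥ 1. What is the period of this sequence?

5

u[1] = 50,  u[2] = 7,  u[3] = 44,  u[4] = 16,  u[5] = 3,  u[6] = 50.
Since u[6] = u[1] = 50, the sequence is periodic with period 5.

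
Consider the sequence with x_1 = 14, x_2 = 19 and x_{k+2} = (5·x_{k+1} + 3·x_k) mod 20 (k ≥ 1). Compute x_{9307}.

We have x_1 = 14; x_2 = 19; x_3 = 17; x_4 = 2; x_5 = 1; x_6 = 11; x_7 = 18; x_8 = 3; x_9 = 9; x_{10} = 14; x_{11} = 17; x_{12} = 7; x_{13} = 6; x_{14} = 11; x_{15} = 13; x_{16} = 18; x_{17} = 9; x_{18} = 19; x_{19} = 2; x_{20} = 7; x_{21} = 1; x_{22} = 6; x_{23} = 13; x_{24} = 3; x_{25} = 14; x_{26} = 19.
Since (x_{25}, x_{26}) = (x_1, x_2) = (14, 19) (two consecutive terms determine the rest), the sequence is periodic with period 24.
(9307 - 1) mod 24 = 18, so x_{9307} = x_{19} = 2.

2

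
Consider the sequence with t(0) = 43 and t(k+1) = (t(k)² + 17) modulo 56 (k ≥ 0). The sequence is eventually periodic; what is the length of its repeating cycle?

6

We have t(0) = 43, t(1) = 18, t(2) = 5, t(3) = 42, t(4) = 45, t(5) = 26, t(6) = 21, t(7) = 10, t(8) = 5.
Since t(8) = t(2) = 5, the sequence is eventually periodic: after a pre-period of length 2 it cycles with period 6.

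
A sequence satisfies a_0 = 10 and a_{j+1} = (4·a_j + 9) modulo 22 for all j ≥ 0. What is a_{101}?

5

a_0 = 10,  a_1 = 5,  a_2 = 7,  a_3 = 15,  a_4 = 3,  a_5 = 21,  a_6 = 5.
Since a_6 = a_1 = 5, the sequence is eventually periodic: after a pre-period of length 1 it cycles with period 5.
For j ≥ 1, a_j depends only on (j - 1) mod 5. (101 - 1) mod 5 = 0, so a_{101} = a_1 = 5.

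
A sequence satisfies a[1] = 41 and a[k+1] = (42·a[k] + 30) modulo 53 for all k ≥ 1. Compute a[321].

Listing terms: a[1] = 41; a[2] = 3; a[3] = 50; a[4] = 10; a[5] = 26; a[6] = 9; a[7] = 37; a[8] = 47; a[9] = 43; a[10] = 34; a[11] = 27; a[12] = 51; a[13] = 52; a[14] = 41.
Since a[14] = a[1] = 41, the sequence is periodic with period 13.
So a[321] = a[1 + ((321-1) mod 13)] = a[9] = 43.

43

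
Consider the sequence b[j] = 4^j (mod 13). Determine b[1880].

3

b[0] = 1, b[1] = 4, b[2] = 3, b[3] = 12, b[4] = 9, b[5] = 10, b[6] = 1.
The sequence repeats with period 6.
(1880 - 0) mod 6 = 2, so b[1880] = b[2] = 3.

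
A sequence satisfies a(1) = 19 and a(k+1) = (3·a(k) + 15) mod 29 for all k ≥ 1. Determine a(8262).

a(1) = 19; a(2) = 14; a(3) = 28; a(4) = 12; a(5) = 22; a(6) = 23; a(7) = 26; a(8) = 6; a(9) = 4; a(10) = 27; a(11) = 9; a(12) = 13; a(13) = 25; a(14) = 3; a(15) = 24; a(16) = 0; a(17) = 15; a(18) = 2; a(19) = 21; a(20) = 20; a(21) = 17; a(22) = 8; a(23) = 10; a(24) = 16; a(25) = 5; a(26) = 1; a(27) = 18; a(28) = 11; a(29) = 19.
The sequence repeats with period 28.
(8262 - 1) mod 28 = 1, so a(8262) = a(2) = 14.

14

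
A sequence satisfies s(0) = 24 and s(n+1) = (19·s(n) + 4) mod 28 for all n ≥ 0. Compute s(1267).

12

Computing terms: s(0) = 24, s(1) = 12, s(2) = 8, s(3) = 16, s(4) = 0, s(5) = 4, s(6) = 24.
The sequence repeats with period 6.
So s(1267) = s(0 + ((1267-0) mod 6)) = s(1) = 12.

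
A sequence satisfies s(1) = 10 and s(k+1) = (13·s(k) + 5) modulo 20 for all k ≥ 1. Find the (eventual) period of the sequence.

s(1) = 10, s(2) = 15, s(3) = 0, s(4) = 5, s(5) = 10.
Since s(5) = s(1) = 10, the sequence is periodic with period 4.

4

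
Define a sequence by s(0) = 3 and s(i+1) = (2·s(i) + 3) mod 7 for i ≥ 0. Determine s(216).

3

s(0) = 3,  s(1) = 2,  s(2) = 0,  s(3) = 3.
Since s(3) = s(0) = 3, the sequence is periodic with period 3.
So s(216) = s(0 + ((216-0) mod 3)) = s(0) = 3.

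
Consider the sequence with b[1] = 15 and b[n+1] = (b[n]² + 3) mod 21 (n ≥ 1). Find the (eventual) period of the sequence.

Computing terms: b[1] = 15,  b[2] = 18,  b[3] = 12,  b[4] = 0,  b[5] = 3,  b[6] = 12.
Since b[6] = b[3] = 12, the sequence is eventually periodic: after a pre-period of length 2 it cycles with period 3.

3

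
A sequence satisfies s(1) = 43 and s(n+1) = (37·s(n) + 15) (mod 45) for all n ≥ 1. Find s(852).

Listing terms: s(1) = 43; s(2) = 31; s(3) = 37; s(4) = 34; s(5) = 13; s(6) = 1; s(7) = 7; s(8) = 4; s(9) = 28; s(10) = 16; s(11) = 22; s(12) = 19; s(13) = 43.
Since s(13) = s(1) = 43, the sequence is periodic with period 12.
(852 - 1) mod 12 = 11, so s(852) = s(12) = 19.

19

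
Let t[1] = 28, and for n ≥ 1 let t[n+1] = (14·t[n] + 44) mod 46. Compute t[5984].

We have t[1] = 28,  t[2] = 22,  t[3] = 30,  t[4] = 4,  t[5] = 8,  t[6] = 18,  t[7] = 20,  t[8] = 2,  t[9] = 26,  t[10] = 40,  t[11] = 6,  t[12] = 36,  t[13] = 42,  t[14] = 34,  t[15] = 14,  t[16] = 10,  t[17] = 0,  t[18] = 44,  t[19] = 16,  t[20] = 38,  t[21] = 24,  t[22] = 12,  t[23] = 28.
Since t[23] = t[1] = 28, the sequence is periodic with period 22.
(5984 - 1) mod 22 = 21, so t[5984] = t[22] = 12.

12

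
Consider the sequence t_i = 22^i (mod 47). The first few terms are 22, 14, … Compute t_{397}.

29

We have t_1 = 22, t_2 = 14, t_3 = 26, t_4 = 8, t_5 = 35, t_6 = 18, t_7 = 20, t_8 = 17, t_9 = 45, t_{10} = 3, t_{11} = 19, t_{12} = 42, t_{13} = 31, t_{14} = 24, t_{15} = 11, t_{16} = 7, t_{17} = 13, t_{18} = 4, t_{19} = 41, t_{20} = 9, t_{21} = 10, t_{22} = 32, t_{23} = 46, t_{24} = 25, t_{25} = 33, t_{26} = 21, t_{27} = 39, t_{28} = 12, t_{29} = 29, t_{30} = 27, t_{31} = 30, t_{32} = 2, t_{33} = 44, t_{34} = 28, t_{35} = 5, t_{36} = 16, t_{37} = 23, t_{38} = 36, t_{39} = 40, t_{40} = 34, t_{41} = 43, t_{42} = 6, t_{43} = 38, t_{44} = 37, t_{45} = 15, t_{46} = 1, t_{47} = 22.
Since t_{47} = t_1 = 22, the sequence is periodic with period 46.
So t_{397} = t_{1 + ((397-1) mod 46)} = t_{29} = 29.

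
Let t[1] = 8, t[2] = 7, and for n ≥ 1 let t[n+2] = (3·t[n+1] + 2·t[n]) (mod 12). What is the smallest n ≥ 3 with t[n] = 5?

We have t[1] = 8, t[2] = 7, t[3] = 1, t[4] = 5, t[5] = 5, t[6] = 1, t[7] = 1, t[8] = 5.
Since (t[7], t[8]) = (t[3], t[4]) = (1, 5) (two consecutive terms determine the rest), the sequence is eventually periodic: after a pre-period of length 2 it cycles with period 4.
The value 5 first appears (with n ≥ 3) at t[4].

4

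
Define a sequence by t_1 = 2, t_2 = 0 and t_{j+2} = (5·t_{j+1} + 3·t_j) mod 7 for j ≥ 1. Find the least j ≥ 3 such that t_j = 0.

Listing terms: t_1 = 2,  t_2 = 0,  t_3 = 6,  t_4 = 2,  t_5 = 0.
The sequence repeats with period 3.
The value 0 next appears (with j ≥ 3) at t_5.

5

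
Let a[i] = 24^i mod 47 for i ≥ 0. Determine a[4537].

36

We have a[0] = 1, a[1] = 24, a[2] = 12, a[3] = 6, a[4] = 3, a[5] = 25, a[6] = 36, a[7] = 18, a[8] = 9, a[9] = 28, a[10] = 14, a[11] = 7, a[12] = 27, a[13] = 37, a[14] = 42, a[15] = 21, a[16] = 34, a[17] = 17, a[18] = 32, a[19] = 16, a[20] = 8, a[21] = 4, a[22] = 2, a[23] = 1.
Since a[23] = a[0] = 1, the sequence is periodic with period 23.
(4537 - 0) mod 23 = 6, so a[4537] = a[6] = 36.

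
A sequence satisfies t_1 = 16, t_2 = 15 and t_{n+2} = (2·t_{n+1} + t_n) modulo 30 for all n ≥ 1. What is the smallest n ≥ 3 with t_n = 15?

t_1 = 16,  t_2 = 15,  t_3 = 16,  t_4 = 17,  t_5 = 20,  t_6 = 27,  t_7 = 14,  t_8 = 25,  t_9 = 4,  t_{10} = 3,  t_{11} = 10,  t_{12} = 23,  t_{13} = 26,  t_{14} = 15,  t_{15} = 26,  t_{16} = 7,  t_{17} = 10,  t_{18} = 27,  t_{19} = 4,  t_{20} = 5,  t_{21} = 14,  t_{22} = 3,  t_{23} = 20,  t_{24} = 13,  t_{25} = 16,  t_{26} = 15.
Since (t_{25}, t_{26}) = (t_1, t_2) = (16, 15) (two consecutive terms determine the rest), the sequence is periodic with period 24.
The value 15 first appears (with n ≥ 3) at t_{14}.

14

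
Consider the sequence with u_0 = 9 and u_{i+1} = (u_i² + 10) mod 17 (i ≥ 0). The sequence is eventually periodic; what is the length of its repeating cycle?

3

Computing terms: u_0 = 9; u_1 = 6; u_2 = 12; u_3 = 1; u_4 = 11; u_5 = 12.
Since u_5 = u_2 = 12, the sequence is eventually periodic: after a pre-period of length 2 it cycles with period 3.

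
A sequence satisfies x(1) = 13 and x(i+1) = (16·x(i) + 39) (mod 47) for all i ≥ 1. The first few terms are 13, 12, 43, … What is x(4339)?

20

We have x(1) = 13, x(2) = 12, x(3) = 43, x(4) = 22, x(5) = 15, x(6) = 44, x(7) = 38, x(8) = 36, x(9) = 4, x(10) = 9, x(11) = 42, x(12) = 6, x(13) = 41, x(14) = 37, x(15) = 20, x(16) = 30, x(17) = 2, x(18) = 24, x(19) = 0, x(20) = 39, x(21) = 5, x(22) = 25, x(23) = 16, x(24) = 13.
The sequence repeats with period 23.
(4339 - 1) mod 23 = 14, so x(4339) = x(15) = 20.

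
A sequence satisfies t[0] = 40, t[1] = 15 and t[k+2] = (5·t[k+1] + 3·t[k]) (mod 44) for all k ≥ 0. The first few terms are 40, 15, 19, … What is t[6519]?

8

We have t[0] = 40, t[1] = 15, t[2] = 19, t[3] = 8, t[4] = 9, t[5] = 25, t[6] = 20, t[7] = 43, t[8] = 11, t[9] = 8, t[10] = 29, t[11] = 37, t[12] = 8, t[13] = 19, t[14] = 31, t[15] = 36, t[16] = 9, t[17] = 21, t[18] = 0, t[19] = 19, t[20] = 7, t[21] = 4, t[22] = 41, t[23] = 41, t[24] = 20, t[25] = 3, t[26] = 31, t[27] = 32, t[28] = 33, t[29] = 41, t[30] = 40, t[31] = 15.
Since (t[30], t[31]) = (t[0], t[1]) = (40, 15) (two consecutive terms determine the rest), the sequence is periodic with period 30.
(6519 - 0) mod 30 = 9, so t[6519] = t[9] = 8.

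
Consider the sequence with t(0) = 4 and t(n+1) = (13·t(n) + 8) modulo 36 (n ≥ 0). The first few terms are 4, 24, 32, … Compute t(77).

Listing terms: t(0) = 4, t(1) = 24, t(2) = 32, t(3) = 28, t(4) = 12, t(5) = 20, t(6) = 16, t(7) = 0, t(8) = 8, t(9) = 4.
Since t(9) = t(0) = 4, the sequence is periodic with period 9.
So t(77) = t(0 + ((77-0) mod 9)) = t(5) = 20.

20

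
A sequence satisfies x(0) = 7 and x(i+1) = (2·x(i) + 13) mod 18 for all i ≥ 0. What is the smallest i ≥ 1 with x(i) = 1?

4

Listing terms: x(0) = 7, x(1) = 9, x(2) = 13, x(3) = 3, x(4) = 1, x(5) = 15, x(6) = 7.
Since x(6) = x(0) = 7, the sequence is periodic with period 6.
The value 1 first appears (with i ≥ 1) at x(4).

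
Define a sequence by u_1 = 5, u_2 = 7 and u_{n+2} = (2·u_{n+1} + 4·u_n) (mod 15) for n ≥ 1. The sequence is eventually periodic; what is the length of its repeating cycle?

40

We have u_1 = 5; u_2 = 7; u_3 = 4; u_4 = 6; u_5 = 13; u_6 = 5; u_7 = 2; u_8 = 9; u_9 = 11; u_{10} = 13; u_{11} = 10; u_{12} = 12; u_{13} = 4; u_{14} = 11; u_{15} = 8; u_{16} = 0; u_{17} = 2; u_{18} = 4; u_{19} = 1; u_{20} = 3; u_{21} = 10; u_{22} = 2; u_{23} = 14; u_{24} = 6; u_{25} = 8; u_{26} = 10; u_{27} = 7; u_{28} = 9; u_{29} = 1; u_{30} = 8; u_{31} = 5; u_{32} = 12; u_{33} = 14; u_{34} = 1; u_{35} = 13; u_{36} = 0; u_{37} = 7; u_{38} = 14; u_{39} = 11; u_{40} = 3; u_{41} = 5; u_{42} = 7.
Since (u_{41}, u_{42}) = (u_1, u_2) = (5, 7) (two consecutive terms determine the rest), the sequence is periodic with period 40.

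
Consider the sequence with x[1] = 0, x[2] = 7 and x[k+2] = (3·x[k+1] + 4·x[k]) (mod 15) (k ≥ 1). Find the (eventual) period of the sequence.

10

Listing terms: x[1] = 0; x[2] = 7; x[3] = 6; x[4] = 1; x[5] = 12; x[6] = 10; x[7] = 3; x[8] = 4; x[9] = 9; x[10] = 13; x[11] = 0; x[12] = 7.
Since (x[11], x[12]) = (x[1], x[2]) = (0, 7) (two consecutive terms determine the rest), the sequence is periodic with period 10.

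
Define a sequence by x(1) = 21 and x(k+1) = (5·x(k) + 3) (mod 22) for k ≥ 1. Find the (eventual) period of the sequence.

10

Listing terms: x(1) = 21, x(2) = 20, x(3) = 15, x(4) = 12, x(5) = 19, x(6) = 10, x(7) = 9, x(8) = 4, x(9) = 1, x(10) = 8, x(11) = 21.
The sequence repeats with period 10.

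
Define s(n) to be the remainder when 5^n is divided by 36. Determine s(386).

Listing terms: s(0) = 1,  s(1) = 5,  s(2) = 25,  s(3) = 17,  s(4) = 13,  s(5) = 29,  s(6) = 1.
Since s(6) = s(0) = 1, the sequence is periodic with period 6.
So s(386) = s(0 + ((386-0) mod 6)) = s(2) = 25.

25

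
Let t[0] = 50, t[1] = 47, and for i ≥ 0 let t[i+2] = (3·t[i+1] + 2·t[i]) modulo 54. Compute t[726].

13

We have t[0] = 50, t[1] = 47, t[2] = 25, t[3] = 7, t[4] = 17, t[5] = 11, t[6] = 13, t[7] = 7, t[8] = 47, t[9] = 47, t[10] = 19, t[11] = 43, t[12] = 5, t[13] = 47, t[14] = 43, t[15] = 7, t[16] = 53, t[17] = 11, t[18] = 31, t[19] = 7, t[20] = 29, t[21] = 47, t[22] = 37, t[23] = 43, t[24] = 41, t[25] = 47, t[26] = 7, t[27] = 7, t[28] = 35, t[29] = 11, t[30] = 49, t[31] = 7, t[32] = 11, t[33] = 47, t[34] = 1, t[35] = 43, t[36] = 23, t[37] = 47, t[38] = 25.
Since (t[37], t[38]) = (t[1], t[2]) = (47, 25) (two consecutive terms determine the rest), the sequence is eventually periodic: after a pre-period of length 1 it cycles with period 36.
For i ≥ 1, t[i] depends only on (i - 1) mod 36. (726 - 1) mod 36 = 5, so t[726] = t[6] = 13.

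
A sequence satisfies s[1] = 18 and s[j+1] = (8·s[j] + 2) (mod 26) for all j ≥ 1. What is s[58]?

Computing terms: s[1] = 18, s[2] = 16, s[3] = 0, s[4] = 2, s[5] = 18.
Since s[5] = s[1] = 18, the sequence is periodic with period 4.
(58 - 1) mod 4 = 1, so s[58] = s[2] = 16.

16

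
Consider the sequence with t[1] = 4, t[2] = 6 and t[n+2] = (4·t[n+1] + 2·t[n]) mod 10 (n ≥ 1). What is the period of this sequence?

Computing terms: t[1] = 4; t[2] = 6; t[3] = 2; t[4] = 0; t[5] = 4; t[6] = 6.
Since (t[5], t[6]) = (t[1], t[2]) = (4, 6) (two consecutive terms determine the rest), the sequence is periodic with period 4.

4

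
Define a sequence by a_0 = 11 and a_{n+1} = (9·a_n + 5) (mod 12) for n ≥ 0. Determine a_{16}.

We have a_0 = 11, a_1 = 8, a_2 = 5, a_3 = 2, a_4 = 11.
The sequence repeats with period 4.
(16 - 0) mod 4 = 0, so a_{16} = a_0 = 11.

11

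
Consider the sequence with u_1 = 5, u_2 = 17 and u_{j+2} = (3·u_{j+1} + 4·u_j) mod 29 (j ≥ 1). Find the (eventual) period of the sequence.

14

Listing terms: u_1 = 5; u_2 = 17; u_3 = 13; u_4 = 20; u_5 = 25; u_6 = 10; u_7 = 14; u_8 = 24; u_9 = 12; u_{10} = 16; u_{11} = 9; u_{12} = 4; u_{13} = 19; u_{14} = 15; u_{15} = 5; u_{16} = 17.
The sequence repeats with period 14.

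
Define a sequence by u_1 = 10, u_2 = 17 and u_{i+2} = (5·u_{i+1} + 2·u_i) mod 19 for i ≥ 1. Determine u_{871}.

u_1 = 10, u_2 = 17, u_3 = 10, u_4 = 8, u_5 = 3, u_6 = 12, u_7 = 9, u_8 = 12, u_9 = 2, u_{10} = 15, u_{11} = 3, u_{12} = 7, u_{13} = 3, u_{14} = 10, u_{15} = 18, u_{16} = 15, u_{17} = 16, u_{18} = 15, u_{19} = 12, u_{20} = 14, u_{21} = 18, u_{22} = 4, u_{23} = 18, u_{24} = 3, u_{25} = 13, u_{26} = 14, u_{27} = 1, u_{28} = 14, u_{29} = 15, u_{30} = 8, u_{31} = 13, u_{32} = 5, u_{33} = 13, u_{34} = 18, u_{35} = 2, u_{36} = 8, u_{37} = 6, u_{38} = 8, u_{39} = 14, u_{40} = 10, u_{41} = 2, u_{42} = 11, u_{43} = 2, u_{44} = 13, u_{45} = 12, u_{46} = 10, u_{47} = 17.
Since (u_{46}, u_{47}) = (u_1, u_2) = (10, 17) (two consecutive terms determine the rest), the sequence is periodic with period 45.
(871 - 1) mod 45 = 15, so u_{871} = u_{16} = 15.

15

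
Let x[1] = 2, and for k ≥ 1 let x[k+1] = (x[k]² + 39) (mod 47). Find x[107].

26

Listing terms: x[1] = 2,  x[2] = 43,  x[3] = 8,  x[4] = 9,  x[5] = 26,  x[6] = 10,  x[7] = 45,  x[8] = 43.
Since x[8] = x[2] = 43, the sequence is eventually periodic: after a pre-period of length 1 it cycles with period 6.
For k ≥ 2, x[k] depends only on (k - 2) mod 6. (107 - 2) mod 6 = 3, so x[107] = x[5] = 26.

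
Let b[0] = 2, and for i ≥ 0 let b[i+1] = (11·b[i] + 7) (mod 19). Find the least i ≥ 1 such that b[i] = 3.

Computing terms: b[0] = 2; b[1] = 10; b[2] = 3; b[3] = 2.
Since b[3] = b[0] = 2, the sequence is periodic with period 3.
The value 3 first appears (with i ≥ 1) at b[2].

2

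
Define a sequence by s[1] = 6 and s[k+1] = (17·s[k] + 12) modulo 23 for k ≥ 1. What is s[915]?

11

Listing terms: s[1] = 6,  s[2] = 22,  s[3] = 18,  s[4] = 19,  s[5] = 13,  s[6] = 3,  s[7] = 17,  s[8] = 2,  s[9] = 0,  s[10] = 12,  s[11] = 9,  s[12] = 4,  s[13] = 11,  s[14] = 15,  s[15] = 14,  s[16] = 20,  s[17] = 7,  s[18] = 16,  s[19] = 8,  s[20] = 10,  s[21] = 21,  s[22] = 1,  s[23] = 6.
The sequence repeats with period 22.
(915 - 1) mod 22 = 12, so s[915] = s[13] = 11.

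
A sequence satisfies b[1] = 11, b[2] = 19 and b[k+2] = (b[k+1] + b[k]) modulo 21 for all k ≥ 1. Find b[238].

5

We have b[1] = 11, b[2] = 19, b[3] = 9, b[4] = 7, b[5] = 16, b[6] = 2, b[7] = 18, b[8] = 20, b[9] = 17, b[10] = 16, b[11] = 12, b[12] = 7, b[13] = 19, b[14] = 5, b[15] = 3, b[16] = 8, b[17] = 11, b[18] = 19.
The sequence repeats with period 16.
So b[238] = b[1 + ((238-1) mod 16)] = b[14] = 5.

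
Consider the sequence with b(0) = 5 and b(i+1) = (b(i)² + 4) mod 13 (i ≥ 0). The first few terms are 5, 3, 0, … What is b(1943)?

Computing terms: b(0) = 5; b(1) = 3; b(2) = 0; b(3) = 4; b(4) = 7; b(5) = 1; b(6) = 5.
The sequence repeats with period 6.
So b(1943) = b(0 + ((1943-0) mod 6)) = b(5) = 1.

1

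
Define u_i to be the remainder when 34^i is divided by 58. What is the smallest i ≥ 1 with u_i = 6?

We have u_0 = 1; u_1 = 34; u_2 = 54; u_3 = 38; u_4 = 16; u_5 = 22; u_6 = 52; u_7 = 28; u_8 = 24; u_9 = 4; u_{10} = 20; u_{11} = 42; u_{12} = 36; u_{13} = 6; u_{14} = 30; u_{15} = 34.
Since u_{15} = u_1 = 34, the sequence is eventually periodic: after a pre-period of length 1 it cycles with period 14.
The value 6 first appears (with i ≥ 1) at u_{13}.

13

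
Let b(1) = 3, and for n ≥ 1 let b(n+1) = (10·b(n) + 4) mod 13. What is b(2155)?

Listing terms: b(1) = 3, b(2) = 8, b(3) = 6, b(4) = 12, b(5) = 7, b(6) = 9, b(7) = 3.
The sequence repeats with period 6.
(2155 - 1) mod 6 = 0, so b(2155) = b(1) = 3.

3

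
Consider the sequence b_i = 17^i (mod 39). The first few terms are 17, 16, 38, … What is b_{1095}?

Computing terms: b_1 = 17, b_2 = 16, b_3 = 38, b_4 = 22, b_5 = 23, b_6 = 1, b_7 = 17.
Since b_7 = b_1 = 17, the sequence is periodic with period 6.
(1095 - 1) mod 6 = 2, so b_{1095} = b_3 = 38.

38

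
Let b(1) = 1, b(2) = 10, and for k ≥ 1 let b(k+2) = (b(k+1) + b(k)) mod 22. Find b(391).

Listing terms: b(1) = 1; b(2) = 10; b(3) = 11; b(4) = 21; b(5) = 10; b(6) = 9; b(7) = 19; b(8) = 6; b(9) = 3; b(10) = 9; b(11) = 12; b(12) = 21; b(13) = 11; b(14) = 10; b(15) = 21; b(16) = 9; b(17) = 8; b(18) = 17; b(19) = 3; b(20) = 20; b(21) = 1; b(22) = 21; b(23) = 0; b(24) = 21; b(25) = 21; b(26) = 20; b(27) = 19; b(28) = 17; b(29) = 14; b(30) = 9; b(31) = 1; b(32) = 10.
Since (b(31), b(32)) = (b(1), b(2)) = (1, 10) (two consecutive terms determine the rest), the sequence is periodic with period 30.
(391 - 1) mod 30 = 0, so b(391) = b(1) = 1.

1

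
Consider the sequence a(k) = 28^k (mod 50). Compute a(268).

36

Listing terms: a(1) = 28, a(2) = 34, a(3) = 2, a(4) = 6, a(5) = 18, a(6) = 4, a(7) = 12, a(8) = 36, a(9) = 8, a(10) = 24, a(11) = 22, a(12) = 16, a(13) = 48, a(14) = 44, a(15) = 32, a(16) = 46, a(17) = 38, a(18) = 14, a(19) = 42, a(20) = 26, a(21) = 28.
The sequence repeats with period 20.
So a(268) = a(1 + ((268-1) mod 20)) = a(8) = 36.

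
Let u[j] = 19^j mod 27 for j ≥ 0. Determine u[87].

1

Computing terms: u[0] = 1; u[1] = 19; u[2] = 10; u[3] = 1.
Since u[3] = u[0] = 1, the sequence is periodic with period 3.
(87 - 0) mod 3 = 0, so u[87] = u[0] = 1.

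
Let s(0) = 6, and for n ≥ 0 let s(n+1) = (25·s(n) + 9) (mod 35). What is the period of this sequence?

3

s(0) = 6; s(1) = 19; s(2) = 29; s(3) = 34; s(4) = 19.
Since s(4) = s(1) = 19, the sequence is eventually periodic: after a pre-period of length 1 it cycles with period 3.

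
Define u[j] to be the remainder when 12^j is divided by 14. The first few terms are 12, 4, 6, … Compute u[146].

Computing terms: u[1] = 12; u[2] = 4; u[3] = 6; u[4] = 2; u[5] = 10; u[6] = 8; u[7] = 12.
Since u[7] = u[1] = 12, the sequence is periodic with period 6.
(146 - 1) mod 6 = 1, so u[146] = u[2] = 4.

4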